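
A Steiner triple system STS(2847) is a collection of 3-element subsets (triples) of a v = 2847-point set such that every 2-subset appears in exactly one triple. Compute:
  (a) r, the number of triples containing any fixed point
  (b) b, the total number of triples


An STS(v) is a 2-(v, 3, 1) BIBD: block size k = 3, λ = 1.
Replication: r(k − 1) = λ(v − 1) ⇒ r·2 = 2847 − 1 = 2846 ⇒ r = 1423.
Block count: b = v(v − 1)/6 = 2847·2846/6 = 8102562/6 = 1350427.
(Check via bk = vr: 1350427·3 = 4051281 = 2847·1423 = 4051281 ✓.)

r = 1423, b = 1350427.


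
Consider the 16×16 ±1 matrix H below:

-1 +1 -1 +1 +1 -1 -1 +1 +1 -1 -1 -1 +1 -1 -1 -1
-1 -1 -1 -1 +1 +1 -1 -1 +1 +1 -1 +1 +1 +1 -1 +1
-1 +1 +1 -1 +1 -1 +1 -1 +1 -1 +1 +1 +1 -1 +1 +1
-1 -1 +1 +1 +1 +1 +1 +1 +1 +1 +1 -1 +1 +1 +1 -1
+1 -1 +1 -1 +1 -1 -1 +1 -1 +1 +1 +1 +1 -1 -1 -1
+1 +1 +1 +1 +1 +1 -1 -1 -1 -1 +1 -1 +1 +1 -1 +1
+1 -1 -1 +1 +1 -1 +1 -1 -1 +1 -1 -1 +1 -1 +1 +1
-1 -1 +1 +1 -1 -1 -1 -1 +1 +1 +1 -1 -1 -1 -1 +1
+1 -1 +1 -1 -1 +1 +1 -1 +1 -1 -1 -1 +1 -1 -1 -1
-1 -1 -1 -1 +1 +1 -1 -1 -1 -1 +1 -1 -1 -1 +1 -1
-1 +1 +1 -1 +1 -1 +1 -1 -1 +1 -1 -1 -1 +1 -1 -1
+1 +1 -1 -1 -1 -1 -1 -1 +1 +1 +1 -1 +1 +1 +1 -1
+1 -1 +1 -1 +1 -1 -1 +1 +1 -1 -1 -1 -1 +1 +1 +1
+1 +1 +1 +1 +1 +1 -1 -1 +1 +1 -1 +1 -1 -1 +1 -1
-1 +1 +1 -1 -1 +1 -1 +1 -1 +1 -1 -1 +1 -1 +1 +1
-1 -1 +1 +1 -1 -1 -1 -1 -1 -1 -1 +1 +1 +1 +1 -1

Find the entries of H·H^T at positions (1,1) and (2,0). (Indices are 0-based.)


Row 0 of H: [-1, 1, -1, 1, 1, -1, -1, 1, 1, -1, -1, -1, 1, -1, -1, -1].
Row 1 of H: [-1, -1, -1, -1, 1, 1, -1, -1, 1, 1, -1, 1, 1, 1, -1, 1].
Row 2 of H: [-1, 1, 1, -1, 1, -1, 1, -1, 1, -1, 1, 1, 1, -1, 1, 1].
(H·H^T)[1][1] = Σ_j H[1][j]·H[1][j] = (-1)² + (-1)² + (-1)² + (-1)² + (1)² + (1)² + (-1)² + (-1)² + (1)² + (1)² + (-1)² + (1)² + (1)² + (1)² + (-1)² + (1)² = 1 + 1 + 1 + 1 + 1 + 1 + 1 + 1 + 1 + 1 + 1 + 1 + 1 + 1 + 1 + 1 = 16.
(H·H^T)[2][0] = Σ_j H[2][j]·H[0][j] = (-1)·(-1) + (1)·(1) + (1)·(-1) + (-1)·(1) + (1)·(1) + (-1)·(-1) + (1)·(-1) + (-1)·(1) + (1)·(1) + (-1)·(-1) + (1)·(-1) + (1)·(-1) + (1)·(1) + (-1)·(-1) + (1)·(-1) + (1)·(-1) = 1 + 1 + -1 + -1 + 1 + 1 + -1 + -1 + 1 + 1 + -1 + -1 + 1 + 1 + -1 + -1 = 0.
So rows 2 and 0 are orthogonal; the diagonal entry equals n = 16.

(1,1) entry = 16; (2,0) entry = 0.


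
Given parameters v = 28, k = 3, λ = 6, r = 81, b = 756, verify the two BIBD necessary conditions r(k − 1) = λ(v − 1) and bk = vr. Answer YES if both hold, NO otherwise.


Condition (i): r(k − 1) = 81·2 = 162; λ(v − 1) = 6·27 = 162. Match? YES.
Condition (ii): bk = 756·3 = 2268; vr = 28·81 = 2268. Match? YES.
Both conditions hold? YES.

YES


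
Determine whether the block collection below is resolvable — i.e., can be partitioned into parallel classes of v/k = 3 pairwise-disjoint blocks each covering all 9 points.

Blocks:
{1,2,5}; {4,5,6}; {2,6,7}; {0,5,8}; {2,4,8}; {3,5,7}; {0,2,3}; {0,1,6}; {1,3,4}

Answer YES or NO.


v = 9, block size k = 3, number of blocks = 9.
For resolvability, blocks must partition into parallel classes of size v/k = 3.
Total blocks must therefore be a multiple of 3: 9 = 3·3 + 0 ⇒ divisible ✓.
Consider block {1,2,5}. It intersects every other block in the collection, so no parallel class of size 3 can contain it.
Since every block must belong to some parallel class in a resolution, the collection cannot be partitioned into parallel classes.
Resolvable? NO.

NO


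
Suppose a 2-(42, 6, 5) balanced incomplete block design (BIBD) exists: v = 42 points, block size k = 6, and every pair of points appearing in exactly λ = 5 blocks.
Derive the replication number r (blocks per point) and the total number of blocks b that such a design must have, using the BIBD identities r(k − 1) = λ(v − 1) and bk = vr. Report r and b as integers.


Any 2-(v, k, λ) BIBD satisfies two necessary conditions:
  (i)  Each point sits in r blocks, and counting incidences through any fixed point gives r(k − 1) = λ(v − 1), so r = λ(v − 1)/(k − 1).
  (ii) Total incidences bk = vr, so b = vr/k.
Step 1: r = λ(v − 1)/(k − 1) = 5·(42 − 1)/(6 − 1) = 5·41/5 = 205/5 = 41.
Step 2: b = vr/k = 42·41/6 = 1722/6 = 287.
Check integrality: r = 41 ∈ Z ✓, b = 287 ∈ Z ✓.
(These identities are necessary conditions: they determine r and b for any design with these parameters, but do not by themselves prove that one exists.)

r = 41, b = 287.


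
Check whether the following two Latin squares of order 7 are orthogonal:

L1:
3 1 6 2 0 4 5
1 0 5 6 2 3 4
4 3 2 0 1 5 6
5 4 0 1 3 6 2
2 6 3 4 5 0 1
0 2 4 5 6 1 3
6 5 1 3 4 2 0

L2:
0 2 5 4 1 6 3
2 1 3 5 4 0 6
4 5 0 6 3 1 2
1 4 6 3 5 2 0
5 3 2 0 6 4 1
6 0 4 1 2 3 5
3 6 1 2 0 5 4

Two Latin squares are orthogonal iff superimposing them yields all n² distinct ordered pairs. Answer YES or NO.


Form the n² = 49 superimposed pairs (L1[i][j], L2[i][j]), row by row (rows and columns indexed from 0):
row 0: (3,0) (1,2) (6,5) (2,4) (0,1) (4,6) (5,3)
row 1: (1,2) (0,1) (5,3) (6,5) (2,4) (3,0) (4,6)
row 2: (4,4) (3,5) (2,0) (0,6) (1,3) (5,1) (6,2)
row 3: (5,1) (4,4) (0,6) (1,3) (3,5) (6,2) (2,0)
row 4: (2,5) (6,3) (3,2) (4,0) (5,6) (0,4) (1,1)
row 5: (0,6) (2,0) (4,4) (5,1) (6,2) (1,3) (3,5)
row 6: (6,3) (5,6) (1,1) (3,2) (4,0) (2,5) (0,4)
Orthogonality requires all 49 pairs distinct.
But the pair (1,2) repeats: cell (0,1) has L1 = 1, L2 = 2, and cell (1,0) has L1 = 1, L2 = 2.
A repeated pair means some other pair never occurs (only 21 distinct pairs out of 49), so the squares are not orthogonal.
Conclusion: NO.

NO


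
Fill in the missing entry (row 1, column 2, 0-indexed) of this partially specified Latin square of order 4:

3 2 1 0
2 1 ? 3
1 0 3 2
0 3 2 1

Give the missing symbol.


Row 1 contains symbols [1, 2, 3] — missing [0].
Column 2 contains symbols [1, 2, 3] — missing [0].
The missing symbol must appear in both missing sets; intersection = [0].
Therefore the hidden value is 0.

Missing value = 0.


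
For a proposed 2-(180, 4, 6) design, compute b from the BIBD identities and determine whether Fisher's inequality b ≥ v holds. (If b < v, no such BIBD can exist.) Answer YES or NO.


r = λ(v − 1)/(k − 1) = 6·179/3 = 358.
b = vr/k = 180·358/4 = 16110.
Fisher's inequality: b ≥ v ⇔ 16110 ≥ 180? YES.

YES


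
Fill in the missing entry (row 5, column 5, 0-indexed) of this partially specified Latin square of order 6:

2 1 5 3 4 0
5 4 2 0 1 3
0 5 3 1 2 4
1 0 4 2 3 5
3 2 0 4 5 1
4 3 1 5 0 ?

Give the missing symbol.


Row 5 contains symbols [0, 1, 3, 4, 5] — missing [2].
Column 5 contains symbols [0, 1, 3, 4, 5] — missing [2].
The missing symbol must appear in both missing sets; intersection = [2].
Therefore the hidden value is 2.

Missing value = 2.


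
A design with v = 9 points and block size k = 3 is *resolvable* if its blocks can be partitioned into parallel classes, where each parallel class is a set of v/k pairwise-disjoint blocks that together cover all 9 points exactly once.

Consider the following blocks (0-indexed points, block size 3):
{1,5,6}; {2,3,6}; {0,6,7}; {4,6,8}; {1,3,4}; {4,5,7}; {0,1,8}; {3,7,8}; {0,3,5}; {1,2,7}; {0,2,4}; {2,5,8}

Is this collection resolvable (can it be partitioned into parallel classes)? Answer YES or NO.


v = 9, block size k = 3, number of blocks = 12.
For resolvability, blocks must partition into parallel classes of size v/k = 3.
Total blocks must therefore be a multiple of 3: 12 = 3·4 + 0 ⇒ divisible ✓.
Greedy packing gives 4 candidate class(es). Each should be a full parallel class (size 3, covers all 9 points).
  Class 1 (3 blocks): {1,5,6}; {3,7,8}; {0,2,4}. Points covered: [0, 1, 2, 3, 4, 5, 6, 7, 8].
  Class 2 (3 blocks): {2,3,6}; {4,5,7}; {0,1,8}. Points covered: [0, 1, 2, 3, 4, 5, 6, 7, 8].
  Class 3 (3 blocks): {0,6,7}; {1,3,4}; {2,5,8}. Points covered: [0, 1, 2, 3, 4, 5, 6, 7, 8].
  Class 4 (3 blocks): {4,6,8}; {0,3,5}; {1,2,7}. Points covered: [0, 1, 2, 3, 4, 5, 6, 7, 8].
All classes full (size 3)? YES. All classes cover every point? YES.
Resolvable? YES.

YES


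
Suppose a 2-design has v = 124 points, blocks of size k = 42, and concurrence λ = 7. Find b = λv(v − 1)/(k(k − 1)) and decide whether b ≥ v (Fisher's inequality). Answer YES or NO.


b = λv(v − 1)/(k(k − 1)) = 7·124·123/(42·41) = 106764/1722 = 62.
Compare with v = 124: b < v, so Fisher's inequality fails.

NO


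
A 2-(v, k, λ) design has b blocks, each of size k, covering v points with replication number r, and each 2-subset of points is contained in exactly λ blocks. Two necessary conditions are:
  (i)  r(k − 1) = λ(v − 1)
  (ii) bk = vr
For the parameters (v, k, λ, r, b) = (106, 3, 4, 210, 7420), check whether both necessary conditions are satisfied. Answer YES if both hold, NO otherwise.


Condition (i): r(k − 1) = 210·2 = 420; λ(v − 1) = 4·105 = 420. Match? YES.
Condition (ii): bk = 7420·3 = 22260; vr = 106·210 = 22260. Match? YES.
Both conditions hold? YES.

YES


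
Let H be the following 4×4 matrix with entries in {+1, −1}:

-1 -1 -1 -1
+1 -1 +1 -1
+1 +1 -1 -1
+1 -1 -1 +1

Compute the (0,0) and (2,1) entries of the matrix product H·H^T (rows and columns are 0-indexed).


Row 0 of H: [-1, -1, -1, -1].
Row 1 of H: [1, -1, 1, -1].
Row 2 of H: [1, 1, -1, -1].
(H·H^T)[0][0] = Σ_j H[0][j]·H[0][j] = (-1)² + (-1)² + (-1)² + (-1)² = 1 + 1 + 1 + 1 = 4.
(H·H^T)[2][1] = Σ_j H[2][j]·H[1][j] = (1)·(1) + (1)·(-1) + (-1)·(1) + (-1)·(-1) = 1 + -1 + -1 + 1 = 0.
So rows 2 and 1 are orthogonal; the diagonal entry equals n = 4.

(0,0) entry = 4; (2,1) entry = 0.


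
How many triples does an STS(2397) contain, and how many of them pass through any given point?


An STS(v) is a 2-(v, 3, 1) BIBD: block size k = 3, λ = 1.
Replication: r(k − 1) = λ(v − 1) ⇒ r·2 = 2397 − 1 = 2396 ⇒ r = 1198.
Block count: b = v(v − 1)/6 = 2397·2396/6 = 5743212/6 = 957202.
(Check via bk = vr: 957202·3 = 2871606 = 2397·1198 = 2871606 ✓.)

r = 1198, b = 957202.


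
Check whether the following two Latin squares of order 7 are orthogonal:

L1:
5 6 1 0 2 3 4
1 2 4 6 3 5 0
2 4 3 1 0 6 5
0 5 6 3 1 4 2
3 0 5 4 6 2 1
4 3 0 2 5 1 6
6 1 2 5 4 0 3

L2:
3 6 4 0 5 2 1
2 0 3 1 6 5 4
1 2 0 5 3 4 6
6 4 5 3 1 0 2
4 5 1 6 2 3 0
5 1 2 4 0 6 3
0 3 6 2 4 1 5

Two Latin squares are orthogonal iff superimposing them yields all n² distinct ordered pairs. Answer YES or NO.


Form the n² = 49 superimposed pairs (L1[i][j], L2[i][j]), row by row (rows and columns indexed from 0):
row 0: (5,3) (6,6) (1,4) (0,0) (2,5) (3,2) (4,1)
row 1: (1,2) (2,0) (4,3) (6,1) (3,6) (5,5) (0,4)
row 2: (2,1) (4,2) (3,0) (1,5) (0,3) (6,4) (5,6)
row 3: (0,6) (5,4) (6,5) (3,3) (1,1) (4,0) (2,2)
row 4: (3,4) (0,5) (5,1) (4,6) (6,2) (2,3) (1,0)
row 5: (4,5) (3,1) (0,2) (2,4) (5,0) (1,6) (6,3)
row 6: (6,0) (1,3) (2,6) (5,2) (4,4) (0,1) (3,5)
Orthogonality requires all 49 pairs distinct.
Check by first coordinate: for each symbol s of L1, list the L2 entries in the n cells where L1 = s; they must all differ.
  L1 = 0: L2 entries (in reading order) 0, 4, 3, 6, 5, 2, 1 — all 7 distinct ✓
  L1 = 1: L2 entries (in reading order) 4, 2, 5, 1, 0, 6, 3 — all 7 distinct ✓
  L1 = 2: L2 entries (in reading order) 5, 0, 1, 2, 3, 4, 6 — all 7 distinct ✓
  L1 = 3: L2 entries (in reading order) 2, 6, 0, 3, 4, 1, 5 — all 7 distinct ✓
  L1 = 4: L2 entries (in reading order) 1, 3, 2, 0, 6, 5, 4 — all 7 distinct ✓
  L1 = 5: L2 entries (in reading order) 3, 5, 6, 4, 1, 0, 2 — all 7 distinct ✓
  L1 = 6: L2 entries (in reading order) 6, 1, 4, 5, 2, 3, 0 — all 7 distinct ✓
Every symbol of L1 meets every symbol of L2 exactly once, so all 49 pairs are distinct (49 of 49).
Conclusion: YES.

YES


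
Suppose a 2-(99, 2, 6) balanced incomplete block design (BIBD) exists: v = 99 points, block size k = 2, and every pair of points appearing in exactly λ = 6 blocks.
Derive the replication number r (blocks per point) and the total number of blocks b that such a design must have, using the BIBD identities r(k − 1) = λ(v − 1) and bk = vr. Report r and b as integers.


Any 2-(v, k, λ) BIBD satisfies two necessary conditions:
  (i)  Each point sits in r blocks, and counting incidences through any fixed point gives r(k − 1) = λ(v − 1), so r = λ(v − 1)/(k − 1).
  (ii) Total incidences bk = vr, so b = vr/k.
Step 1: r = λ(v − 1)/(k − 1) = 6·(99 − 1)/(2 − 1) = 6·98/1 = 588/1 = 588.
Step 2: b = vr/k = 99·588/2 = 58212/2 = 29106.
Check integrality: r = 588 ∈ Z ✓, b = 29106 ∈ Z ✓.
(These identities are necessary conditions: they determine r and b for any design with these parameters, but do not by themselves prove that one exists.)

r = 588, b = 29106.


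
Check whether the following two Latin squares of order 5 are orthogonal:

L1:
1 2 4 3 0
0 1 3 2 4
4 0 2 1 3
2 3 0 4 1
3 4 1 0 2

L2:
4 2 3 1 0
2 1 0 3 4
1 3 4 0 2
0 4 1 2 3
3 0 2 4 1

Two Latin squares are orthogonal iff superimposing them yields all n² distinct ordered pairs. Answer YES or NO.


Form the n² = 25 superimposed pairs (L1[i][j], L2[i][j]), row by row (rows and columns indexed from 0):
row 0: (1,4) (2,2) (4,3) (3,1) (0,0)
row 1: (0,2) (1,1) (3,0) (2,3) (4,4)
row 2: (4,1) (0,3) (2,4) (1,0) (3,2)
row 3: (2,0) (3,4) (0,1) (4,2) (1,3)
row 4: (3,3) (4,0) (1,2) (0,4) (2,1)
Orthogonality requires all 25 pairs distinct.
Check by first coordinate: for each symbol s of L1, list the L2 entries in the n cells where L1 = s; they must all differ.
  L1 = 0: L2 entries (in reading order) 0, 2, 3, 1, 4 — all 5 distinct ✓
  L1 = 1: L2 entries (in reading order) 4, 1, 0, 3, 2 — all 5 distinct ✓
  L1 = 2: L2 entries (in reading order) 2, 3, 4, 0, 1 — all 5 distinct ✓
  L1 = 3: L2 entries (in reading order) 1, 0, 2, 4, 3 — all 5 distinct ✓
  L1 = 4: L2 entries (in reading order) 3, 4, 1, 2, 0 — all 5 distinct ✓
Every symbol of L1 meets every symbol of L2 exactly once, so all 25 pairs are distinct (25 of 25).
Conclusion: YES.

YES


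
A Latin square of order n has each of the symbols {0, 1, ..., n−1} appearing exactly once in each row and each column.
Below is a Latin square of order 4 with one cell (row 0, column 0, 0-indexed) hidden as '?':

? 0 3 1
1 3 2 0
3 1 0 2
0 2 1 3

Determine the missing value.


Row 0 contains symbols [0, 1, 3] — missing [2].
Column 0 contains symbols [0, 1, 3] — missing [2].
The missing symbol must appear in both missing sets; intersection = [2].
Therefore the hidden value is 2.

Missing value = 2.


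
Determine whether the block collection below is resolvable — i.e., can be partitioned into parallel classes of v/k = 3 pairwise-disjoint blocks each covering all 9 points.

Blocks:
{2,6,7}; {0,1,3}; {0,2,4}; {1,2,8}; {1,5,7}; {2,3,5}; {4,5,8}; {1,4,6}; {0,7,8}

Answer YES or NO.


v = 9, block size k = 3, number of blocks = 9.
For resolvability, blocks must partition into parallel classes of size v/k = 3.
Total blocks must therefore be a multiple of 3: 9 = 3·3 + 0 ⇒ divisible ✓.
Consider block {0,2,4}. The only other block(s) in the collection disjoint from it are {1,5,7} — just 1 block(s). Any parallel class containing {0,2,4} would need 2 other blocks each disjoint from it, so no parallel class of size 3 can contain {0,2,4}.
Since every block must belong to some parallel class in a resolution, the collection cannot be partitioned into parallel classes.
Resolvable? NO.

NO


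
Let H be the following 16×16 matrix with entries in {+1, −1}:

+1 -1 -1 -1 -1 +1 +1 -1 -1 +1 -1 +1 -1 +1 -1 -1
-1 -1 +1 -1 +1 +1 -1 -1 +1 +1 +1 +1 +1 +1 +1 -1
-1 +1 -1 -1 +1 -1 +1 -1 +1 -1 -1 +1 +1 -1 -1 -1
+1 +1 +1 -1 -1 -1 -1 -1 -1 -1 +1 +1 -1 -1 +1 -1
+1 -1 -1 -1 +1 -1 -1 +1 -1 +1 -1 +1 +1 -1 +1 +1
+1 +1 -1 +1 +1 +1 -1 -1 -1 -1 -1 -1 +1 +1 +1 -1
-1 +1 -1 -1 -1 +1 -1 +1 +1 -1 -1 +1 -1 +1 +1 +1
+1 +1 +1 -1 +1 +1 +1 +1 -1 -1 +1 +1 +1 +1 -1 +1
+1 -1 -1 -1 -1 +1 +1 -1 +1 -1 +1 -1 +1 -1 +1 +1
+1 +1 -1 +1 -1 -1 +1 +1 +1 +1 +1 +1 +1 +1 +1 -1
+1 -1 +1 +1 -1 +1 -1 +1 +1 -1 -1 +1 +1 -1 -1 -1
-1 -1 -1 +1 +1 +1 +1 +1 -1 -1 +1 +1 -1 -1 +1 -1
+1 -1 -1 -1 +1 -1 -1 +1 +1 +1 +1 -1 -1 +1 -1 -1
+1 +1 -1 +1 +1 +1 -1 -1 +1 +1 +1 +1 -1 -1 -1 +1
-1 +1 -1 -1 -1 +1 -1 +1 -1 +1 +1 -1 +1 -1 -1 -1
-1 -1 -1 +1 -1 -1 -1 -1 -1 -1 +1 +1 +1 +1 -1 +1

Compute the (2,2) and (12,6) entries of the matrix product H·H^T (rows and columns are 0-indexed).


Row 2 of H: [-1, 1, -1, -1, 1, -1, 1, -1, 1, -1, -1, 1, 1, -1, -1, -1].
Row 6 of H: [-1, 1, -1, -1, -1, 1, -1, 1, 1, -1, -1, 1, -1, 1, 1, 1].
Row 12 of H: [1, -1, -1, -1, 1, -1, -1, 1, 1, 1, 1, -1, -1, 1, -1, -1].
(H·H^T)[2][2] = Σ_j H[2][j]·H[2][j] = (-1)² + (1)² + (-1)² + (-1)² + (1)² + (-1)² + (1)² + (-1)² + (1)² + (-1)² + (-1)² + (1)² + (1)² + (-1)² + (-1)² + (-1)² = 1 + 1 + 1 + 1 + 1 + 1 + 1 + 1 + 1 + 1 + 1 + 1 + 1 + 1 + 1 + 1 = 16.
(H·H^T)[12][6] = Σ_j H[12][j]·H[6][j] = (1)·(-1) + (-1)·(1) + (-1)·(-1) + (-1)·(-1) + (1)·(-1) + (-1)·(1) + (-1)·(-1) + (1)·(1) + (1)·(1) + (1)·(-1) + (1)·(-1) + (-1)·(1) + (-1)·(-1) + (1)·(1) + (-1)·(1) + (-1)·(1) = -1 + -1 + 1 + 1 + -1 + -1 + 1 + 1 + 1 + -1 + -1 + -1 + 1 + 1 + -1 + -1 = -2.
Rows 12 and 6 are not orthogonal (dot product = -2 ≠ 0), so H is not a Hadamard matrix.

(2,2) entry = 16; (12,6) entry = -2.


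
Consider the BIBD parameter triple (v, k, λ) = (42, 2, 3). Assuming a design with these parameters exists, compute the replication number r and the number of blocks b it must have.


Any 2-(v, k, λ) BIBD satisfies two necessary conditions:
  (i)  Each point sits in r blocks, and counting incidences through any fixed point gives r(k − 1) = λ(v − 1), so r = λ(v − 1)/(k − 1).
  (ii) Total incidences bk = vr, so b = vr/k.
Step 1: r = λ(v − 1)/(k − 1) = 3·(42 − 1)/(2 − 1) = 3·41/1 = 123/1 = 123.
Step 2: b = vr/k = 42·123/2 = 5166/2 = 2583.
Check integrality: r = 123 ∈ Z ✓, b = 2583 ∈ Z ✓.
(These identities are necessary conditions: they determine r and b for any design with these parameters, but do not by themselves prove that one exists.)

r = 123, b = 2583.


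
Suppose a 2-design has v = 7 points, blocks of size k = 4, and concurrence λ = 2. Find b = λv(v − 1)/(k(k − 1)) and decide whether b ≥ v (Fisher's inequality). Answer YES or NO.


b = λv(v − 1)/(k(k − 1)) = 2·7·6/(4·3) = 84/12 = 7.
Compare with v = 7: b ≥ v, so Fisher's inequality holds.

YES


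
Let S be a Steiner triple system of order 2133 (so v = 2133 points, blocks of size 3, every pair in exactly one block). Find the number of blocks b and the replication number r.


An STS(v) is a 2-(v, 3, 1) BIBD: block size k = 3, λ = 1.
Replication: r(k − 1) = λ(v − 1) ⇒ r·2 = 2133 − 1 = 2132 ⇒ r = 1066.
Block count: bk = vr ⇒ b·3 = 2133·1066 = 2273778 ⇒ b = 757926.

r = 1066, b = 757926.


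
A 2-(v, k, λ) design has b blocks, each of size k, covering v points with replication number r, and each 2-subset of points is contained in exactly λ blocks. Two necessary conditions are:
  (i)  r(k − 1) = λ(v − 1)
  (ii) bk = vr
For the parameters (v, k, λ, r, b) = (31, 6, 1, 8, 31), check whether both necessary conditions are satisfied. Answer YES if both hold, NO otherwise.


Condition (i): r(k − 1) = 8·5 = 40; λ(v − 1) = 1·30 = 30. Match? NO.
Condition (ii): bk = 31·6 = 186; vr = 31·8 = 248. Match? NO.
Both conditions hold? NO.

NO


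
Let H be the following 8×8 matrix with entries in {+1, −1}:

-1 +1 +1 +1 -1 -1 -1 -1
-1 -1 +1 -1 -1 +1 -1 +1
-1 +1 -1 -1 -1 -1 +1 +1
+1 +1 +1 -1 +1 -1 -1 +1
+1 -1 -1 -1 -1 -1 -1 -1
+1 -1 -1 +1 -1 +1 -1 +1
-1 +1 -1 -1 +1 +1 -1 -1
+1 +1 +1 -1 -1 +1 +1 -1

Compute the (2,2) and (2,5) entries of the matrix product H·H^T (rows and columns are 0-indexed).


Row 2 of H: [-1, 1, -1, -1, -1, -1, 1, 1].
Row 5 of H: [1, -1, -1, 1, -1, 1, -1, 1].
(H·H^T)[2][2] = Σ_j H[2][j]·H[2][j] = (-1)² + (1)² + (-1)² + (-1)² + (-1)² + (-1)² + (1)² + (1)² = 1 + 1 + 1 + 1 + 1 + 1 + 1 + 1 = 8.
(H·H^T)[2][5] = Σ_j H[2][j]·H[5][j] = (-1)·(1) + (1)·(-1) + (-1)·(-1) + (-1)·(1) + (-1)·(-1) + (-1)·(1) + (1)·(-1) + (1)·(1) = -1 + -1 + 1 + -1 + 1 + -1 + -1 + 1 = -2.
Rows 2 and 5 are not orthogonal (dot product = -2 ≠ 0), so H is not a Hadamard matrix.

(2,2) entry = 8; (2,5) entry = -2.


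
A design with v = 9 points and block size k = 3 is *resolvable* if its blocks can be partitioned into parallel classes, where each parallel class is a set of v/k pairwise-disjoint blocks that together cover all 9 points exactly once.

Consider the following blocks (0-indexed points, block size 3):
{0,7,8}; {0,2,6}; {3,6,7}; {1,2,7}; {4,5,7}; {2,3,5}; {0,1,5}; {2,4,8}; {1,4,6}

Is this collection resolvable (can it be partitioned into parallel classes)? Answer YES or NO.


v = 9, block size k = 3, number of blocks = 9.
For resolvability, blocks must partition into parallel classes of size v/k = 3.
Total blocks must therefore be a multiple of 3: 9 = 3·3 + 0 ⇒ divisible ✓.
Consider block {0,2,6}. The only other block(s) in the collection disjoint from it are {4,5,7} — just 1 block(s). Any parallel class containing {0,2,6} would need 2 other blocks each disjoint from it, so no parallel class of size 3 can contain {0,2,6}.
Since every block must belong to some parallel class in a resolution, the collection cannot be partitioned into parallel classes.
Resolvable? NO.

NO


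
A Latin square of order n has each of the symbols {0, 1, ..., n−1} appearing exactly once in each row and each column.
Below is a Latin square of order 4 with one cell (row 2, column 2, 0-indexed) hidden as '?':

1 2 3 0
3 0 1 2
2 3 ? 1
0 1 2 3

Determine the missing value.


Row 2 contains symbols [1, 2, 3] — missing [0].
Column 2 contains symbols [1, 2, 3] — missing [0].
The missing symbol must appear in both missing sets; intersection = [0].
Therefore the hidden value is 0.

Missing value = 0.


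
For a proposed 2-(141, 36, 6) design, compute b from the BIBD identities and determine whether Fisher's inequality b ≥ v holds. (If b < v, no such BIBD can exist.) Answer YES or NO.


r = λ(v − 1)/(k − 1) = 6·140/35 = 24.
b = vr/k = 141·24/36 = 94.
Fisher's inequality: b ≥ v ⇔ 94 ≥ 141? NO.

NO


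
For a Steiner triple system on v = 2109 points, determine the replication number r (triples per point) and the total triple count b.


An STS(v) is a 2-(v, 3, 1) BIBD: block size k = 3, λ = 1.
Replication: r(k − 1) = λ(v − 1) ⇒ r·2 = 2109 − 1 = 2108 ⇒ r = 1054.
Block count: bk = vr ⇒ b·3 = 2109·1054 = 2222886 ⇒ b = 740962.
(Check via b = v(v − 1)/6 = 2109·2108/6 = 4445772/6 = 740962.)

r = 1054, b = 740962.


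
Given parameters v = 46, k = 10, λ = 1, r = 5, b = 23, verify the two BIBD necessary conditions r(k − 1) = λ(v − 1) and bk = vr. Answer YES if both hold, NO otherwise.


Condition (i): r(k − 1) = 5·9 = 45; λ(v − 1) = 1·45 = 45. Match? YES.
Condition (ii): bk = 23·10 = 230; vr = 46·5 = 230. Match? YES.
Both conditions hold? YES.

YES


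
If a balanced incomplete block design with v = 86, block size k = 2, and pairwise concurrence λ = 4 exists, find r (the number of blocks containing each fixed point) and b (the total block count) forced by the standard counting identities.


Any 2-(v, k, λ) BIBD satisfies two necessary conditions:
  (i)  Each point sits in r blocks, and counting incidences through any fixed point gives r(k − 1) = λ(v − 1), so r = λ(v − 1)/(k − 1).
  (ii) Total incidences bk = vr, so b = vr/k.
Step 1: r = λ(v − 1)/(k − 1) = 4·(86 − 1)/(2 − 1) = 4·85/1 = 340/1 = 340.
Step 2: b = vr/k = 86·340/2 = 29240/2 = 14620.
Check integrality: r = 340 ∈ Z ✓, b = 14620 ∈ Z ✓.
(These identities are necessary conditions: they determine r and b for any design with these parameters, but do not by themselves prove that one exists.)

r = 340, b = 14620.


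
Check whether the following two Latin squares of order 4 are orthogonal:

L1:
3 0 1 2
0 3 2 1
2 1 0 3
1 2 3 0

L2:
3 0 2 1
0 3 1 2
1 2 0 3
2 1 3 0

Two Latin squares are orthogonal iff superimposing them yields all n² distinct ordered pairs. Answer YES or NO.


Form the n² = 16 superimposed pairs (L1[i][j], L2[i][j]), row by row (rows and columns indexed from 0):
row 0: (3,3) (0,0) (1,2) (2,1)
row 1: (0,0) (3,3) (2,1) (1,2)
row 2: (2,1) (1,2) (0,0) (3,3)
row 3: (1,2) (2,1) (3,3) (0,0)
Orthogonality requires all 16 pairs distinct.
But the pair (0,0) repeats: cell (0,1) has L1 = 0, L2 = 0, and cell (1,0) has L1 = 0, L2 = 0.
A repeated pair means some other pair never occurs (only 4 distinct pairs out of 16), so the squares are not orthogonal.
Conclusion: NO.

NO


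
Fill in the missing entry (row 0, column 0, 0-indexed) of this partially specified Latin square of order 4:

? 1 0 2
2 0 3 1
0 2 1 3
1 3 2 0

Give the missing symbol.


Row 0 contains symbols [0, 1, 2] — missing [3].
Column 0 contains symbols [0, 1, 2] — missing [3].
The missing symbol must appear in both missing sets; intersection = [3].
Therefore the hidden value is 3.

Missing value = 3.


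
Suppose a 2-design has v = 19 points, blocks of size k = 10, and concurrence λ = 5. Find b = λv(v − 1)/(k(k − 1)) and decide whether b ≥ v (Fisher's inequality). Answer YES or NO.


b = λv(v − 1)/(k(k − 1)) = 5·19·18/(10·9) = 1710/90 = 19.
Compare with v = 19: b ≥ v, so Fisher's inequality holds.

YES


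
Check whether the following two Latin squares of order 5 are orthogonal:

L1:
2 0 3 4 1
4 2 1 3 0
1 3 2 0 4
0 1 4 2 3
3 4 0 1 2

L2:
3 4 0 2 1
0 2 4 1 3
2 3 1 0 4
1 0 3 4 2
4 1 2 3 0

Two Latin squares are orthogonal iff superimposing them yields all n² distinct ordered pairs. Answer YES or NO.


Form the n² = 25 superimposed pairs (L1[i][j], L2[i][j]), row by row (rows and columns indexed from 0):
row 0: (2,3) (0,4) (3,0) (4,2) (1,1)
row 1: (4,0) (2,2) (1,4) (3,1) (0,3)
row 2: (1,2) (3,3) (2,1) (0,0) (4,4)
row 3: (0,1) (1,0) (4,3) (2,4) (3,2)
row 4: (3,4) (4,1) (0,2) (1,3) (2,0)
Orthogonality requires all 25 pairs distinct.
Check by first coordinate: for each symbol s of L1, list the L2 entries in the n cells where L1 = s; they must all differ.
  L1 = 0: L2 entries (in reading order) 4, 3, 0, 1, 2 — all 5 distinct ✓
  L1 = 1: L2 entries (in reading order) 1, 4, 2, 0, 3 — all 5 distinct ✓
  L1 = 2: L2 entries (in reading order) 3, 2, 1, 4, 0 — all 5 distinct ✓
  L1 = 3: L2 entries (in reading order) 0, 1, 3, 2, 4 — all 5 distinct ✓
  L1 = 4: L2 entries (in reading order) 2, 0, 4, 3, 1 — all 5 distinct ✓
Every symbol of L1 meets every symbol of L2 exactly once, so all 25 pairs are distinct (25 of 25).
Conclusion: YES.

YES


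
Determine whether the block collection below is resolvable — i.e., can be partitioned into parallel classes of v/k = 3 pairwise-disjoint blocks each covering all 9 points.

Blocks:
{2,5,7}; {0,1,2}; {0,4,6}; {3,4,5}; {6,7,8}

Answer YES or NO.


v = 9, block size k = 3, number of blocks = 5.
For resolvability, blocks must partition into parallel classes of size v/k = 3.
Total blocks must therefore be a multiple of 3: 5 = 3·1 + 2 ⇒ not divisible ✗.
Resolvable? NO.

NO


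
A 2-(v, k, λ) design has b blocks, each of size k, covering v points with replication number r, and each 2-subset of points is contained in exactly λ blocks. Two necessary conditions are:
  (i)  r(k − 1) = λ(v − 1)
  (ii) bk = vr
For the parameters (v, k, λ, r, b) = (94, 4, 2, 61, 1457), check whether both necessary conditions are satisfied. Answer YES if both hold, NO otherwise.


Condition (i): r(k − 1) = 61·3 = 183; λ(v − 1) = 2·93 = 186. Match? NO.
Condition (ii): bk = 1457·4 = 5828; vr = 94·61 = 5734. Match? NO.
Both conditions hold? NO.

NO


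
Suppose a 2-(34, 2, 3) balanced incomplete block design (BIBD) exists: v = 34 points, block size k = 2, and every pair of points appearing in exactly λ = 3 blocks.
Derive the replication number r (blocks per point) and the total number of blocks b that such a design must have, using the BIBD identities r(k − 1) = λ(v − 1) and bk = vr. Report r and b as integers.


Any 2-(v, k, λ) BIBD satisfies two necessary conditions:
  (i)  Each point sits in r blocks, and counting incidences through any fixed point gives r(k − 1) = λ(v − 1), so r = λ(v − 1)/(k − 1).
  (ii) Total incidences bk = vr, so b = vr/k.
Step 1: r = λ(v − 1)/(k − 1) = 3·(34 − 1)/(2 − 1) = 3·33/1 = 99/1 = 99.
Step 2: b = vr/k = 34·99/2 = 3366/2 = 1683.
Check integrality: r = 99 ∈ Z ✓, b = 1683 ∈ Z ✓.
(These identities are necessary conditions: they determine r and b for any design with these parameters, but do not by themselves prove that one exists.)

r = 99, b = 1683.


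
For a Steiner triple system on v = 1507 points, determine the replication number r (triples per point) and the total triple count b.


An STS(v) is a 2-(v, 3, 1) BIBD: block size k = 3, λ = 1.
Replication: r(k − 1) = λ(v − 1) ⇒ r·2 = 1507 − 1 = 1506 ⇒ r = 753.
Block count: b = v(v − 1)/6 = 1507·1506/6 = 2269542/6 = 378257.
(Check via bk = vr: 378257·3 = 1134771 = 1507·753 = 1134771 ✓.)

r = 753, b = 378257.


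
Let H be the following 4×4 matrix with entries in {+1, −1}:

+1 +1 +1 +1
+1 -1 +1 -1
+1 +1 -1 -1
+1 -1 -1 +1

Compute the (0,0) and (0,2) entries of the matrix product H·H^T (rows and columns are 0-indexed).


Row 0 of H: [1, 1, 1, 1].
Row 2 of H: [1, 1, -1, -1].
(H·H^T)[0][0] = Σ_j H[0][j]·H[0][j] = (1)² + (1)² + (1)² + (1)² = 1 + 1 + 1 + 1 = 4.
(H·H^T)[0][2] = Σ_j H[0][j]·H[2][j] = (1)·(1) + (1)·(1) + (1)·(-1) + (1)·(-1) = 1 + 1 + -1 + -1 = 0.
So rows 0 and 2 are orthogonal; the diagonal entry equals n = 4.

(0,0) entry = 4; (0,2) entry = 0.


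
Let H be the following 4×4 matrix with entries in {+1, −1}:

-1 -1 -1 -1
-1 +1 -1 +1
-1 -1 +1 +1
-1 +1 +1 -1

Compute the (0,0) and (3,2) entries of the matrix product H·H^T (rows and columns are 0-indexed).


Row 0 of H: [-1, -1, -1, -1].
Row 2 of H: [-1, -1, 1, 1].
Row 3 of H: [-1, 1, 1, -1].
(H·H^T)[0][0] = Σ_j H[0][j]·H[0][j] = (-1)² + (-1)² + (-1)² + (-1)² = 1 + 1 + 1 + 1 = 4.
(H·H^T)[3][2] = Σ_j H[3][j]·H[2][j] = (-1)·(-1) + (1)·(-1) + (1)·(1) + (-1)·(1) = 1 + -1 + 1 + -1 = 0.
So rows 3 and 2 are orthogonal; the diagonal entry equals n = 4.

(0,0) entry = 4; (3,2) entry = 0.


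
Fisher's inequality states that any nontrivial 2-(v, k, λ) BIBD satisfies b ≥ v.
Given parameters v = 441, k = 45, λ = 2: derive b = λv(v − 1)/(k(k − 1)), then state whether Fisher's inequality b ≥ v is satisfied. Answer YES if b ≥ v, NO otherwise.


b = λv(v − 1)/(k(k − 1)) = 2·441·440/(45·44) = 388080/1980 = 196.
Compare with v = 441: b < v, so Fisher's inequality fails.

NO


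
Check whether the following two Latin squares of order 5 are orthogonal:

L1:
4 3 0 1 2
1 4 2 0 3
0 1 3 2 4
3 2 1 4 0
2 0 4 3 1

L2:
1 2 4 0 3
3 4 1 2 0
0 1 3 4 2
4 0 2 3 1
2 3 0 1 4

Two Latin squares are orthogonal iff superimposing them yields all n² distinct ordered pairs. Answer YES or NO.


Form the n² = 25 superimposed pairs (L1[i][j], L2[i][j]), row by row (rows and columns indexed from 0):
row 0: (4,1) (3,2) (0,4) (1,0) (2,3)
row 1: (1,3) (4,4) (2,1) (0,2) (3,0)
row 2: (0,0) (1,1) (3,3) (2,4) (4,2)
row 3: (3,4) (2,0) (1,2) (4,3) (0,1)
row 4: (2,2) (0,3) (4,0) (3,1) (1,4)
Orthogonality requires all 25 pairs distinct.
Check by first coordinate: for each symbol s of L1, list the L2 entries in the n cells where L1 = s; they must all differ.
  L1 = 0: L2 entries (in reading order) 4, 2, 0, 1, 3 — all 5 distinct ✓
  L1 = 1: L2 entries (in reading order) 0, 3, 1, 2, 4 — all 5 distinct ✓
  L1 = 2: L2 entries (in reading order) 3, 1, 4, 0, 2 — all 5 distinct ✓
  L1 = 3: L2 entries (in reading order) 2, 0, 3, 4, 1 — all 5 distinct ✓
  L1 = 4: L2 entries (in reading order) 1, 4, 2, 3, 0 — all 5 distinct ✓
Every symbol of L1 meets every symbol of L2 exactly once, so all 25 pairs are distinct (25 of 25).
Conclusion: YES.

YES


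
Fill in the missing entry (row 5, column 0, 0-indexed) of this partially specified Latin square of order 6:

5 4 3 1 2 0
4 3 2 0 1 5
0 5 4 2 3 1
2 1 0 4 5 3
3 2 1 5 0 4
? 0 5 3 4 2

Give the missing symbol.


Row 5 contains symbols [0, 2, 3, 4, 5] — missing [1].
Column 0 contains symbols [0, 2, 3, 4, 5] — missing [1].
The missing symbol must appear in both missing sets; intersection = [1].
Therefore the hidden value is 1.

Missing value = 1.


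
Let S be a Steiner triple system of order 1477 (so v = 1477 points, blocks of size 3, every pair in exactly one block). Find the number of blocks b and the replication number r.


An STS(v) is a 2-(v, 3, 1) BIBD: block size k = 3, λ = 1.
Replication: r(k − 1) = λ(v − 1) ⇒ r·2 = 1477 − 1 = 1476 ⇒ r = 738.
Block count: b = v(v − 1)/6 = 1477·1476/6 = 2180052/6 = 363342.
(Check via bk = vr: 363342·3 = 1090026 = 1477·738 = 1090026 ✓.)

r = 738, b = 363342.


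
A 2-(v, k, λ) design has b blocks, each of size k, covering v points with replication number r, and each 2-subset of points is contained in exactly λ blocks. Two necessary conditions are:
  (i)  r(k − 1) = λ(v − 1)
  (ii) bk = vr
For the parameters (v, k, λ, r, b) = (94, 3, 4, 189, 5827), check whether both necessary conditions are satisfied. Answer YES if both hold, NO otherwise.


Condition (i): r(k − 1) = 189·2 = 378; λ(v − 1) = 4·93 = 372. Match? NO.
Condition (ii): bk = 5827·3 = 17481; vr = 94·189 = 17766. Match? NO.
Both conditions hold? NO.

NO


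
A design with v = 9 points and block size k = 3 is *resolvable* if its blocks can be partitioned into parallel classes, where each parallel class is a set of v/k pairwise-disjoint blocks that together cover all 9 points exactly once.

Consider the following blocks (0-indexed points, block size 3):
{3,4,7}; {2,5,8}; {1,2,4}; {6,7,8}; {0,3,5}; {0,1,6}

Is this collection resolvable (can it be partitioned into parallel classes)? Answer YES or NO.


v = 9, block size k = 3, number of blocks = 6.
For resolvability, blocks must partition into parallel classes of size v/k = 3.
Total blocks must therefore be a multiple of 3: 6 = 3·2 + 0 ⇒ divisible ✓.
Greedy packing gives 2 candidate class(es). Each should be a full parallel class (size 3, covers all 9 points).
  Class 1 (3 blocks): {3,4,7}; {2,5,8}; {0,1,6}. Points covered: [0, 1, 2, 3, 4, 5, 6, 7, 8].
  Class 2 (3 blocks): {1,2,4}; {6,7,8}; {0,3,5}. Points covered: [0, 1, 2, 3, 4, 5, 6, 7, 8].
All classes full (size 3)? YES. All classes cover every point? YES.
Resolvable? YES.

YES


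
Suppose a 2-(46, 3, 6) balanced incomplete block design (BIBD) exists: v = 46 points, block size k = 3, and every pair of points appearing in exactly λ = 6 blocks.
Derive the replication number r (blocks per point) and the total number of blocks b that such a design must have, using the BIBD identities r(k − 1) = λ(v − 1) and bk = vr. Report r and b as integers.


Any 2-(v, k, λ) BIBD satisfies two necessary conditions:
  (i)  Each point sits in r blocks, and counting incidences through any fixed point gives r(k − 1) = λ(v − 1), so r = λ(v − 1)/(k − 1).
  (ii) Total incidences bk = vr, so b = vr/k.
Step 1: r = λ(v − 1)/(k − 1) = 6·(46 − 1)/(3 − 1) = 6·45/2 = 270/2 = 135.
Step 2: b = vr/k = 46·135/3 = 6210/3 = 2070.
Check integrality: r = 135 ∈ Z ✓, b = 2070 ∈ Z ✓.
(These identities are necessary conditions: they determine r and b for any design with these parameters, but do not by themselves prove that one exists.)

r = 135, b = 2070.


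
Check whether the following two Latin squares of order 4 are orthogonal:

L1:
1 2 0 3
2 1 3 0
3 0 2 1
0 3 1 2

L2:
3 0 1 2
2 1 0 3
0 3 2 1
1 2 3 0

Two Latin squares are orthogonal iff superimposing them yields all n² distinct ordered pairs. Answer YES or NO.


Form the n² = 16 superimposed pairs (L1[i][j], L2[i][j]), row by row (rows and columns indexed from 0):
row 0: (1,3) (2,0) (0,1) (3,2)
row 1: (2,2) (1,1) (3,0) (0,3)
row 2: (3,0) (0,3) (2,2) (1,1)
row 3: (0,1) (3,2) (1,3) (2,0)
Orthogonality requires all 16 pairs distinct.
But the pair (3,0) repeats: cell (1,2) has L1 = 3, L2 = 0, and cell (2,0) has L1 = 3, L2 = 0.
A repeated pair means some other pair never occurs (only 8 distinct pairs out of 16), so the squares are not orthogonal.
Conclusion: NO.

NO


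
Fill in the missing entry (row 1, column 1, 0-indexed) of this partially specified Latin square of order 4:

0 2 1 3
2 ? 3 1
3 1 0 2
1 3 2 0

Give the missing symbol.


Row 1 contains symbols [1, 2, 3] — missing [0].
Column 1 contains symbols [1, 2, 3] — missing [0].
The missing symbol must appear in both missing sets; intersection = [0].
Therefore the hidden value is 0.

Missing value = 0.


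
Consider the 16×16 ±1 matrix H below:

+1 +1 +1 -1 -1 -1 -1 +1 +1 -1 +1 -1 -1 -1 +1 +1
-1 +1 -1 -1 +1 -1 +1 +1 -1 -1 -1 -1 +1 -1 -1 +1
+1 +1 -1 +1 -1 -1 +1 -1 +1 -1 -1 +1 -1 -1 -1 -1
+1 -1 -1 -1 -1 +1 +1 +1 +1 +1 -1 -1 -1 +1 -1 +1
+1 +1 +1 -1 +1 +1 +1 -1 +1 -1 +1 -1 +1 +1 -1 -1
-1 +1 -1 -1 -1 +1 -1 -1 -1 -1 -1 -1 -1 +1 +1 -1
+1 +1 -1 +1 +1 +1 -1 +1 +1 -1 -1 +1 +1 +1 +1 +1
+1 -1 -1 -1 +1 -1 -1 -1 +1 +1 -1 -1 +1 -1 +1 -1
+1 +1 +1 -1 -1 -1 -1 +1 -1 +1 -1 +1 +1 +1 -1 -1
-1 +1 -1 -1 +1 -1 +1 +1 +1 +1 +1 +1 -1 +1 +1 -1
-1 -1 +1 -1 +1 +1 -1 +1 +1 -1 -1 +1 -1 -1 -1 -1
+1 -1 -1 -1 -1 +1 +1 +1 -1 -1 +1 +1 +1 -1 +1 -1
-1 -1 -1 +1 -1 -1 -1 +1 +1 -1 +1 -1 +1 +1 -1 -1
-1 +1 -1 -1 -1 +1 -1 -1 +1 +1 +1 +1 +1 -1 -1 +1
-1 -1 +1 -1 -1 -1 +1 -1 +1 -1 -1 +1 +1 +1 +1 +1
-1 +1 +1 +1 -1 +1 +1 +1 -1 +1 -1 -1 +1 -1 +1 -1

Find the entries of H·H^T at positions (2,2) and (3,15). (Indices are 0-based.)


Row 2 of H: [1, 1, -1, 1, -1, -1, 1, -1, 1, -1, -1, 1, -1, -1, -1, -1].
Row 3 of H: [1, -1, -1, -1, -1, 1, 1, 1, 1, 1, -1, -1, -1, 1, -1, 1].
Row 15 of H: [-1, 1, 1, 1, -1, 1, 1, 1, -1, 1, -1, -1, 1, -1, 1, -1].
(H·H^T)[2][2] = Σ_j H[2][j]·H[2][j] = (1)² + (1)² + (-1)² + (1)² + (-1)² + (-1)² + (1)² + (-1)² + (1)² + (-1)² + (-1)² + (1)² + (-1)² + (-1)² + (-1)² + (-1)² = 1 + 1 + 1 + 1 + 1 + 1 + 1 + 1 + 1 + 1 + 1 + 1 + 1 + 1 + 1 + 1 = 16.
(H·H^T)[3][15] = Σ_j H[3][j]·H[15][j] = (1)·(-1) + (-1)·(1) + (-1)·(1) + (-1)·(1) + (-1)·(-1) + (1)·(1) + (1)·(1) + (1)·(1) + (1)·(-1) + (1)·(1) + (-1)·(-1) + (-1)·(-1) + (-1)·(1) + (1)·(-1) + (-1)·(1) + (1)·(-1) = -1 + -1 + -1 + -1 + 1 + 1 + 1 + 1 + -1 + 1 + 1 + 1 + -1 + -1 + -1 + -1 = -2.
Rows 3 and 15 are not orthogonal (dot product = -2 ≠ 0), so H is not a Hadamard matrix.

(2,2) entry = 16; (3,15) entry = -2.


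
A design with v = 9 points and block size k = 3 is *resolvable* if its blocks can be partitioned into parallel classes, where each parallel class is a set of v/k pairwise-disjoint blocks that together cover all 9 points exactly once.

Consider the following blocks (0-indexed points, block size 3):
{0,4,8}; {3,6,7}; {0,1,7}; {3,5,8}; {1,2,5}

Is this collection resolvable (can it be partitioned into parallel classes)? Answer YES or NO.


v = 9, block size k = 3, number of blocks = 5.
For resolvability, blocks must partition into parallel classes of size v/k = 3.
Total blocks must therefore be a multiple of 3: 5 = 3·1 + 2 ⇒ not divisible ✗.
Resolvable? NO.

NO


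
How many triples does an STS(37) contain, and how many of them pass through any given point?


An STS(v) is a 2-(v, 3, 1) BIBD: block size k = 3, λ = 1.
Replication: r(k − 1) = λ(v − 1) ⇒ r·2 = 37 − 1 = 36 ⇒ r = 18.
Block count: bk = vr ⇒ b·3 = 37·18 = 666 ⇒ b = 222.

r = 18, b = 222.


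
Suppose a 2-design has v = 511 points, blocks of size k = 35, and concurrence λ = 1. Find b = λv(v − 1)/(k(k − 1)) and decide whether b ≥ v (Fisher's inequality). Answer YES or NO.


r = λ(v − 1)/(k − 1) = 1·510/34 = 15.
b = vr/k = 511·15/35 = 219.
Fisher's inequality: b ≥ v ⇔ 219 ≥ 511? NO.

NO


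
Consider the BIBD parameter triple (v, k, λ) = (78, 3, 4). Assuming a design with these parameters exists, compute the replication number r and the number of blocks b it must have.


Any 2-(v, k, λ) BIBD satisfies two necessary conditions:
  (i)  Each point sits in r blocks, and counting incidences through any fixed point gives r(k − 1) = λ(v − 1), so r = λ(v − 1)/(k − 1).
  (ii) Total incidences bk = vr, so b = vr/k.
Step 1: r = λ(v − 1)/(k − 1) = 4·(78 − 1)/(3 − 1) = 4·77/2 = 308/2 = 154.
Step 2: b = vr/k = 78·154/3 = 12012/3 = 4004.
Check integrality: r = 154 ∈ Z ✓, b = 4004 ∈ Z ✓.
(These identities are necessary conditions: they determine r and b for any design with these parameters, but do not by themselves prove that one exists.)

r = 154, b = 4004.
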